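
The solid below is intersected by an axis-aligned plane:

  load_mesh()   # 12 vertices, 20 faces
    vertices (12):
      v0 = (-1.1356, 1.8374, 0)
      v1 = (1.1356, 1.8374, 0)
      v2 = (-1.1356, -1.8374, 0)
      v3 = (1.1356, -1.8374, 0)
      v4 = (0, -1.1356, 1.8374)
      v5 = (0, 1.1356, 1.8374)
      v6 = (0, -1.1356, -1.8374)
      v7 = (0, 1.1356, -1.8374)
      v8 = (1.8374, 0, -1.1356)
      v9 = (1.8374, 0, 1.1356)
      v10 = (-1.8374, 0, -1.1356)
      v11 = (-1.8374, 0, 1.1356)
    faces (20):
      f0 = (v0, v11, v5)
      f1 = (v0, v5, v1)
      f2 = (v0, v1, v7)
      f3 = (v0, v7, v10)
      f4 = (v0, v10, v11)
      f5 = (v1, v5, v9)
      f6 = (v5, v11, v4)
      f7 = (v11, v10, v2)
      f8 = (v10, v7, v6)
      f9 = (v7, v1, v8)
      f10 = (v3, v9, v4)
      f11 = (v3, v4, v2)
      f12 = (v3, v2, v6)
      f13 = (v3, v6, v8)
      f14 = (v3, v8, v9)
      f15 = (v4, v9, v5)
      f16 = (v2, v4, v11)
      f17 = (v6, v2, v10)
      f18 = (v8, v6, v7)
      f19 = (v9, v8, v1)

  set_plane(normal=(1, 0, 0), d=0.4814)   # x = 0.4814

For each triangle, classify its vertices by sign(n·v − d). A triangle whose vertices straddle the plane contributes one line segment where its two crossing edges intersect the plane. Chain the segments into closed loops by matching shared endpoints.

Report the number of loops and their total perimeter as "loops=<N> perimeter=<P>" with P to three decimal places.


loops=1 perimeter=11.251

Straddling triangles (10 of 20):
  (v0,v5,v1) [--+] → (0.4814, 1.4331, 1.0585)–(0.4814, 1.8374, 0)  len=1.1331
  (v0,v1,v7) [-+-] → (0.4814, 1.8374, 0)–(0.4814, 1.4331, -1.0585)  len=1.1331
  (v1,v5,v9) [+-+] → (0.4814, 1.4331, 1.0585)–(0.4814, 0.838072, 1.65353)  len=0.8415
  (v7,v1,v8) [-++] → (0.4814, 1.4331, -1.0585)–(0.4814, 0.838072, -1.65353)  len=0.8415
  (v3,v9,v4) [++-] → (0.4814, -0.838072, 1.65353)–(0.4814, -1.4331, 1.0585)  len=0.8415
  (v3,v4,v2) [+--] → (0.4814, -1.4331, 1.0585)–(0.4814, -1.8374, 0)  len=1.1331
  (v3,v2,v6) [+--] → (0.4814, -1.8374, 0)–(0.4814, -1.4331, -1.0585)  len=1.1331
  (v3,v6,v8) [+-+] → (0.4814, -1.4331, -1.0585)–(0.4814, -0.838072, -1.65353)  len=0.8415
  (v4,v9,v5) [-+-] → (0.4814, -0.838072, 1.65353)–(0.4814, 0.838072, 1.65353)  len=1.6761
  (v8,v6,v7) [+--] → (0.4814, -0.838072, -1.65353)–(0.4814, 0.838072, -1.65353)  len=1.6761

Chained into 1 loop(s):
  loop 1: 10 segments, perimeter = 11.2506
Total perimeter = 11.251


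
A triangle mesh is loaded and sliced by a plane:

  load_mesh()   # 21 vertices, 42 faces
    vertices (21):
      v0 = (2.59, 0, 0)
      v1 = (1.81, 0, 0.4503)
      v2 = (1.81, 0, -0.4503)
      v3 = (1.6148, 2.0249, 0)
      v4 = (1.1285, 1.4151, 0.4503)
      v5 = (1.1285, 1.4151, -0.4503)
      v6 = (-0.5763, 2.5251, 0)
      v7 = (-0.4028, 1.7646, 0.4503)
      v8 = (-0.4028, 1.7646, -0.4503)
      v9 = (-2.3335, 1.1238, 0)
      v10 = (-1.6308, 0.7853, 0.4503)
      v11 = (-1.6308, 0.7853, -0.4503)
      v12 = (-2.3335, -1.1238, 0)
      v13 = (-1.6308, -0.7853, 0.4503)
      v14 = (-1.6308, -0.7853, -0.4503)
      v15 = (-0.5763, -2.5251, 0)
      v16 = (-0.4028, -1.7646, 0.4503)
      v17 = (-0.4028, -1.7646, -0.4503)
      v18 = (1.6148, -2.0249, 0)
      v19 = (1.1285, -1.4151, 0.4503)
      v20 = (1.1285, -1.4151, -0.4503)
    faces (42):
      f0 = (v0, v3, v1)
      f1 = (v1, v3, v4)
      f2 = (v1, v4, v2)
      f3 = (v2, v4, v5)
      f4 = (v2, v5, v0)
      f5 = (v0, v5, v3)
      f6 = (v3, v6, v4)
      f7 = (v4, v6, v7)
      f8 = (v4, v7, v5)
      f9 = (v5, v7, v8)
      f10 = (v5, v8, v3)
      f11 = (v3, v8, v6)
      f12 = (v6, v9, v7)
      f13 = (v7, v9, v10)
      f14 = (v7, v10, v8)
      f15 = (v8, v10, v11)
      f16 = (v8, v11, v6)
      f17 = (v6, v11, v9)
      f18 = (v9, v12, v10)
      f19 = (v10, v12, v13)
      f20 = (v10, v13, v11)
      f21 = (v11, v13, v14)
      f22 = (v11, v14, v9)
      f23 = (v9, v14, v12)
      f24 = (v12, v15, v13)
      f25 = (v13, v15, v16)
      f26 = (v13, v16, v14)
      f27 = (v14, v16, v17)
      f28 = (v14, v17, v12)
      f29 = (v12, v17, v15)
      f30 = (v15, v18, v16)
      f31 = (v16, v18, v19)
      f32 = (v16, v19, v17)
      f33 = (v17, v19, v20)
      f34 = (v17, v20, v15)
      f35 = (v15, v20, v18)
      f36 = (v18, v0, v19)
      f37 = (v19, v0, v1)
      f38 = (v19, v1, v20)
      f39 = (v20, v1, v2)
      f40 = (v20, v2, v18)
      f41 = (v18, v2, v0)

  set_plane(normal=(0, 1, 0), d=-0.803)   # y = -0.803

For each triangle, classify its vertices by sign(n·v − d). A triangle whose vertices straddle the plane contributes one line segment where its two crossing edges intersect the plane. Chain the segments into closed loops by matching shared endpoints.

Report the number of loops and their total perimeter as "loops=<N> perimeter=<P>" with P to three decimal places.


Straddling triangles (14 of 42):
  (v9,v12,v10) [+-+] → (-2.3335, -0.803, 0)–(-2.21542, -0.803, 0.0756672)  len=0.1402
  (v10,v12,v13) [+-+] → (-2.21542, -0.803, 0.0756672)–(-1.66754, -0.803, 0.426754)  len=0.6507
  (v9,v14,v12) [++-] → (-1.66754, -0.803, -0.426754)–(-2.3335, -0.803, 0)  len=0.7910
  (v12,v15,v13) [--+] → (-1.62007, -0.803, 0.445719)–(-1.66754, -0.803, 0.426754)  len=0.0511
  (v13,v15,v16) [+--] → (-1.62007, -0.803, 0.445719)–(-1.6086, -0.803, 0.4503)  len=0.0123
  (v13,v16,v14) [+-+] → (-1.6086, -0.803, 0.4503)–(-1.6086, -0.803, -0.434022)  len=0.8843
  (v14,v16,v17) [+--] → (-1.6086, -0.803, -0.434022)–(-1.6086, -0.803, -0.4503)  len=0.0163
  (v14,v17,v12) [+--] → (-1.6086, -0.803, -0.4503)–(-1.66754, -0.803, -0.426754)  len=0.0635
  (v18,v0,v19) [-+-] → (2.20327, -0.803, 0)–(1.76067, -0.803, 0.255523)  len=0.5111
  (v19,v0,v1) [-++] → (1.76067, -0.803, 0.255523)–(1.42328, -0.803, 0.4503)  len=0.3896
  (v19,v1,v20) [-+-] → (1.42328, -0.803, 0.4503)–(1.42328, -0.803, -0.0607464)  len=0.5110
  (v20,v1,v2) [-++] → (1.42328, -0.803, -0.0607464)–(1.42328, -0.803, -0.4503)  len=0.3896
  (v20,v2,v18) [-+-] → (1.42328, -0.803, -0.4503)–(1.73259, -0.803, -0.271728)  len=0.3572
  (v18,v2,v0) [-++] → (1.73259, -0.803, -0.271728)–(2.20327, -0.803, 0)  len=0.5435

Chained into 2 loop(s):
  loop 1: 8 segments, perimeter = 2.6095
  loop 2: 6 segments, perimeter = 2.7019
Total perimeter = 5.311

loops=2 perimeter=5.311


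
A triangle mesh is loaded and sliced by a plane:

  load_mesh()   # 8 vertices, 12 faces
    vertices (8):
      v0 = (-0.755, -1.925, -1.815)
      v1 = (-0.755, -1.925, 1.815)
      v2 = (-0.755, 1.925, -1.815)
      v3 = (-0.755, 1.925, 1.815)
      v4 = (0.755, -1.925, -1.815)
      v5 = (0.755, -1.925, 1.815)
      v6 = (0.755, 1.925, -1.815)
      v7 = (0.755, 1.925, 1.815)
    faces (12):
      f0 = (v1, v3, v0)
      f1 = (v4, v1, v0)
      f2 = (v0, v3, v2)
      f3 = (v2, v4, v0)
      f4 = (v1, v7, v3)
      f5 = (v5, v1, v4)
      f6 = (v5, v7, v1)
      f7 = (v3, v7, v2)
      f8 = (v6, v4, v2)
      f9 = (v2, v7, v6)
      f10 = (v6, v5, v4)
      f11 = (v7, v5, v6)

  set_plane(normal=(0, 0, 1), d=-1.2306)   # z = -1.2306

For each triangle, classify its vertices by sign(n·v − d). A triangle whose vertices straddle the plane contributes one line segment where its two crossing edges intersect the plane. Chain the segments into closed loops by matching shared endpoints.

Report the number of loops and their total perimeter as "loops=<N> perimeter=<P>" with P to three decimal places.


loops=1 perimeter=10.720

Straddling triangles (8 of 12):
  (v1,v3,v0) [++-] → (-0.755, -1.30518, -1.2306)–(-0.755, -1.925, -1.2306)  len=0.6198
  (v4,v1,v0) [-+-] → (0.511902, -1.925, -1.2306)–(-0.755, -1.925, -1.2306)  len=1.2669
  (v0,v3,v2) [-+-] → (-0.755, -1.30518, -1.2306)–(-0.755, 1.925, -1.2306)  len=3.2302
  (v5,v1,v4) [++-] → (0.511902, -1.925, -1.2306)–(0.755, -1.925, -1.2306)  len=0.2431
  (v3,v7,v2) [++-] → (-0.511902, 1.925, -1.2306)–(-0.755, 1.925, -1.2306)  len=0.2431
  (v2,v7,v6) [-+-] → (-0.511902, 1.925, -1.2306)–(0.755, 1.925, -1.2306)  len=1.2669
  (v6,v5,v4) [-+-] → (0.755, 1.30518, -1.2306)–(0.755, -1.925, -1.2306)  len=3.2302
  (v7,v5,v6) [++-] → (0.755, 1.30518, -1.2306)–(0.755, 1.925, -1.2306)  len=0.6198

Chained into 1 loop(s):
  loop 1: 8 segments, perimeter = 10.7200
Total perimeter = 10.720


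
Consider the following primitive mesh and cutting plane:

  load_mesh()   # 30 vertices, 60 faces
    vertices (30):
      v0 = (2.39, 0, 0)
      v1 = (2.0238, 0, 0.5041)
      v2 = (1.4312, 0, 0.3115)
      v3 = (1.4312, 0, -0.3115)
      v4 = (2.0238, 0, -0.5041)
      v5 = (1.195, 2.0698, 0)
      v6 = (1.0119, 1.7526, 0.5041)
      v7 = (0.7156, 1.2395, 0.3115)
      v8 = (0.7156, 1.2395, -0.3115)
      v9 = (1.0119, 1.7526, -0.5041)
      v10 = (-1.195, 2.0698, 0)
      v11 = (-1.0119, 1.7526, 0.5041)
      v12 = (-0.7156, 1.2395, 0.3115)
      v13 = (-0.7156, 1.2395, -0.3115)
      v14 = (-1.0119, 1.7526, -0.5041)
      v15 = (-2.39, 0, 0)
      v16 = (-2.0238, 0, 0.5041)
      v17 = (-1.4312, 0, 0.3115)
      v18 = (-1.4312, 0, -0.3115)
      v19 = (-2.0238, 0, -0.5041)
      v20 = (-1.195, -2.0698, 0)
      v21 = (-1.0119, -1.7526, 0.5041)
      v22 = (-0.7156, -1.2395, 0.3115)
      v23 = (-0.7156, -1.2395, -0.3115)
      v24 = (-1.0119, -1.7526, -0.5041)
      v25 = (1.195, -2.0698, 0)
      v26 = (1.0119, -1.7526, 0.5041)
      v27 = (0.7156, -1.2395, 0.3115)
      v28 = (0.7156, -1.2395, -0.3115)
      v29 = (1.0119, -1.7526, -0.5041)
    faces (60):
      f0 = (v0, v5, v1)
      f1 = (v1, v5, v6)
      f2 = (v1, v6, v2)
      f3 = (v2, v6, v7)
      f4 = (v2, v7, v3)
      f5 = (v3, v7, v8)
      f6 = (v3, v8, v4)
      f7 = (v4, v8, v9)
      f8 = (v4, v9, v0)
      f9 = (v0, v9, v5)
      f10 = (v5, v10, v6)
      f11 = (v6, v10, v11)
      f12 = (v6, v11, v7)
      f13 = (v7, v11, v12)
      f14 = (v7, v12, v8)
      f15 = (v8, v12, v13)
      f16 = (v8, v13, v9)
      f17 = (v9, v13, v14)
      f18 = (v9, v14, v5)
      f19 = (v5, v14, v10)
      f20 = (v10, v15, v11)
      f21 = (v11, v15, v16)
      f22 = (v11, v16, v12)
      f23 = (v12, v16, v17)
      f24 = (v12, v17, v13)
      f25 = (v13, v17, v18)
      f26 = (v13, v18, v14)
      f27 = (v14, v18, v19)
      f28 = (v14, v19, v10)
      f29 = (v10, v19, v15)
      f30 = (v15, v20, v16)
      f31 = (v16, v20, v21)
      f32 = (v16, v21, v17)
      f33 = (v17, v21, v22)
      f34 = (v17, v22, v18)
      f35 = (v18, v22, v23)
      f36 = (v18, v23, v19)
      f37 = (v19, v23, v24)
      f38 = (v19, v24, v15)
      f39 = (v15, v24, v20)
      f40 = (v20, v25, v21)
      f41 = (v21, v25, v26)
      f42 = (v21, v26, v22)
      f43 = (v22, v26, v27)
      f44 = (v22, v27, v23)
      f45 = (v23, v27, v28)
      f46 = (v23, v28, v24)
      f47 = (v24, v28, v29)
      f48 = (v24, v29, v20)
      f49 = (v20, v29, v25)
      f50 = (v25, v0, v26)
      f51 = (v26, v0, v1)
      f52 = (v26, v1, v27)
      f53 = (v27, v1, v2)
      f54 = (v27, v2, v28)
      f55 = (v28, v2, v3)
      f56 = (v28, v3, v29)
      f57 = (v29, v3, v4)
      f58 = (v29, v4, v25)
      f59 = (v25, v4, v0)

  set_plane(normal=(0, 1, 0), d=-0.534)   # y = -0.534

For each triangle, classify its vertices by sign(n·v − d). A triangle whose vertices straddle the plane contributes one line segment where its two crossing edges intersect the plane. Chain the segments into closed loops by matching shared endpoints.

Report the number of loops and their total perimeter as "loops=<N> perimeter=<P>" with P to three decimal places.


loops=2 perimeter=6.231

Straddling triangles (20 of 60):
  (v15,v20,v16) [+-+] → (-2.08169, -0.534, 0)–(-1.80997, -0.534, 0.374044)  len=0.4623
  (v16,v20,v21) [+--] → (-1.80997, -0.534, 0.374044)–(-1.71548, -0.534, 0.5041)  len=0.1608
  (v16,v21,v17) [+-+] → (-1.71548, -0.534, 0.5041)–(-1.30344, -0.534, 0.370183)  len=0.4333
  (v17,v21,v22) [+--] → (-1.30344, -0.534, 0.370183)–(-1.12291, -0.534, 0.3115)  len=0.1898
  (v17,v22,v18) [+-+] → (-1.12291, -0.534, 0.3115)–(-1.12291, -0.534, -0.0430998)  len=0.3546
  (v18,v22,v23) [+--] → (-1.12291, -0.534, -0.0430998)–(-1.12291, -0.534, -0.3115)  len=0.2684
  (v18,v23,v19) [+-+] → (-1.12291, -0.534, -0.3115)–(-1.4602, -0.534, -0.421124)  len=0.3547
  (v19,v23,v24) [+--] → (-1.4602, -0.534, -0.421124)–(-1.71548, -0.534, -0.5041)  len=0.2684
  (v19,v24,v15) [+-+] → (-1.71548, -0.534, -0.5041)–(-1.97011, -0.534, -0.153594)  len=0.4332
  (v15,v24,v20) [+--] → (-1.97011, -0.534, -0.153594)–(-2.08169, -0.534, 0)  len=0.1899
  (v25,v0,v26) [-+-] → (2.08169, -0.534, 0)–(1.97011, -0.534, 0.153594)  len=0.1899
  (v26,v0,v1) [-++] → (1.97011, -0.534, 0.153594)–(1.71548, -0.534, 0.5041)  len=0.4332
  (v26,v1,v27) [-+-] → (1.71548, -0.534, 0.5041)–(1.4602, -0.534, 0.421124)  len=0.2684
  (v27,v1,v2) [-++] → (1.4602, -0.534, 0.421124)–(1.12291, -0.534, 0.3115)  len=0.3547
  (v27,v2,v28) [-+-] → (1.12291, -0.534, 0.3115)–(1.12291, -0.534, 0.0430998)  len=0.2684
  (v28,v2,v3) [-++] → (1.12291, -0.534, 0.0430998)–(1.12291, -0.534, -0.3115)  len=0.3546
  (v28,v3,v29) [-+-] → (1.12291, -0.534, -0.3115)–(1.30344, -0.534, -0.370183)  len=0.1898
  (v29,v3,v4) [-++] → (1.30344, -0.534, -0.370183)–(1.71548, -0.534, -0.5041)  len=0.4333
  (v29,v4,v25) [-+-] → (1.71548, -0.534, -0.5041)–(1.80997, -0.534, -0.374044)  len=0.1608
  (v25,v4,v0) [-++] → (1.80997, -0.534, -0.374044)–(2.08169, -0.534, 0)  len=0.4623

Chained into 2 loop(s):
  loop 1: 10 segments, perimeter = 3.1153
  loop 2: 10 segments, perimeter = 3.1153
Total perimeter = 6.231


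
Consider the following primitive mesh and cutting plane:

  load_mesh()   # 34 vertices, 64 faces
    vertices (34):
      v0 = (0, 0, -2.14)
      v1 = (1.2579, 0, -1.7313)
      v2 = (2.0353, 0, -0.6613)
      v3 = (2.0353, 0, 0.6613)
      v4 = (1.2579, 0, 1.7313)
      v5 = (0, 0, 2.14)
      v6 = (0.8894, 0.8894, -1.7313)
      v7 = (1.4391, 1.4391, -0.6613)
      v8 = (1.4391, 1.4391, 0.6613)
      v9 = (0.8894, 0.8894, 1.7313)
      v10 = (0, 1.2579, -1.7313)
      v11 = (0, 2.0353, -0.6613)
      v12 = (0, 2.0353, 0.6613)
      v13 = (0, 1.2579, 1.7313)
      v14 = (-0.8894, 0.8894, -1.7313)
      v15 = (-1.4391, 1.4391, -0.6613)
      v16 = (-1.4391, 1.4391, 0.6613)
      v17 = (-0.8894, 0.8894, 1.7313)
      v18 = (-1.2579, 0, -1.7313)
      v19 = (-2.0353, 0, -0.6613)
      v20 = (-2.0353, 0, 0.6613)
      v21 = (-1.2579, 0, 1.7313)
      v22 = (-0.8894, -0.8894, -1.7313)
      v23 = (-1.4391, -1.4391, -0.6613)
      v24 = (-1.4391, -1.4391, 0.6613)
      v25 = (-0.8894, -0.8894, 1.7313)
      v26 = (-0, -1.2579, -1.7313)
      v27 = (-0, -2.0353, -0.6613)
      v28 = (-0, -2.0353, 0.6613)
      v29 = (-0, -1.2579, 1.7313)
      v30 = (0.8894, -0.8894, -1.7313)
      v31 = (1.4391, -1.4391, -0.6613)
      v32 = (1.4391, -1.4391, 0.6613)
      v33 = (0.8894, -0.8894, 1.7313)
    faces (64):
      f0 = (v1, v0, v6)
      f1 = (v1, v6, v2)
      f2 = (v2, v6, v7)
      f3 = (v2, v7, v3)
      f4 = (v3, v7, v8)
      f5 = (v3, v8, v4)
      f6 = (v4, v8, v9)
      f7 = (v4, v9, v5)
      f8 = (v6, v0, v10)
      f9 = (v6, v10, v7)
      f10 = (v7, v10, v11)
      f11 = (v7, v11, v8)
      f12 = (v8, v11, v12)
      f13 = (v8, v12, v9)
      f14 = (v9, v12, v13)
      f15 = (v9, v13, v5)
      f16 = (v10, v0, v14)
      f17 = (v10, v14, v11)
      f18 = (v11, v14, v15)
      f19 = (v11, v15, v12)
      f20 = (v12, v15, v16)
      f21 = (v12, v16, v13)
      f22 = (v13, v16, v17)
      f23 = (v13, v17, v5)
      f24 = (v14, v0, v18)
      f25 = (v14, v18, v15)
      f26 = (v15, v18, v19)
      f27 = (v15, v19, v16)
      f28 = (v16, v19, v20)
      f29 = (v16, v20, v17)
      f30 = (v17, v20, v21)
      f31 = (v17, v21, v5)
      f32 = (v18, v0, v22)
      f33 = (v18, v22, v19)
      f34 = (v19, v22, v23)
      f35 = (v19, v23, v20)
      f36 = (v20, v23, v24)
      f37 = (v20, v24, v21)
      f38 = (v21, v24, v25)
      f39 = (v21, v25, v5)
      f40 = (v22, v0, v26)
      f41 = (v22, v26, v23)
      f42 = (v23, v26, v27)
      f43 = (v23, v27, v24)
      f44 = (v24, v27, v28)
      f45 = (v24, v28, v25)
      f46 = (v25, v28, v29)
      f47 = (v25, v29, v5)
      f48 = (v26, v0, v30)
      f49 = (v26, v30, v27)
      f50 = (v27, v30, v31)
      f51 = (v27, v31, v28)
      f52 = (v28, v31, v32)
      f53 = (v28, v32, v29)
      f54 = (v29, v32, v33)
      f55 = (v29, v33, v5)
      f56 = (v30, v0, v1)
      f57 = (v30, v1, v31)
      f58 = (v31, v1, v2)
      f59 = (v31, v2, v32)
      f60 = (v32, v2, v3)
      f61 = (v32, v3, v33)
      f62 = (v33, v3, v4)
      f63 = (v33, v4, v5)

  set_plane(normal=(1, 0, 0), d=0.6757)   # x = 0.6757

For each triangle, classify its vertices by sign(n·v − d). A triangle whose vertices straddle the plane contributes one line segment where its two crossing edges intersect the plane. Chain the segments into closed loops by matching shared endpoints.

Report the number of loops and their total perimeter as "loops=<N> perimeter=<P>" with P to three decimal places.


Straddling triangles (20 of 64):
  (v1,v0,v6) [+-+] → (0.6757, 0, -1.92046)–(0.6757, 0.6757, -1.8295)  len=0.6818
  (v4,v9,v5) [++-] → (0.6757, 0.6757, 1.8295)–(0.6757, 0, 1.92046)  len=0.6818
  (v6,v0,v10) [+--] → (0.6757, 0.6757, -1.8295)–(0.6757, 0.977941, -1.7313)  len=0.3178
  (v6,v10,v7) [+-+] → (0.6757, 0.977941, -1.7313)–(0.6757, 1.34298, -1.2289)  len=0.6210
  (v7,v10,v11) [+--] → (0.6757, 1.34298, -1.2289)–(0.6757, 1.75537, -0.6613)  len=0.7016
  (v7,v11,v8) [+-+] → (0.6757, 1.75537, -0.6613)–(0.6757, 1.75537, -0.0403002)  len=0.6210
  (v8,v11,v12) [+--] → (0.6757, 1.75537, -0.0403002)–(0.6757, 1.75537, 0.6613)  len=0.7016
  (v8,v12,v9) [+-+] → (0.6757, 1.75537, 0.6613)–(0.6757, 1.16473, 1.47421)  len=1.0048
  (v9,v12,v13) [+--] → (0.6757, 1.16473, 1.47421)–(0.6757, 0.977941, 1.7313)  len=0.3178
  (v9,v13,v5) [+--] → (0.6757, 0.977941, 1.7313)–(0.6757, 0.6757, 1.8295)  len=0.3178
  (v26,v0,v30) [--+] → (0.6757, -0.6757, -1.8295)–(0.6757, -0.977941, -1.7313)  len=0.3178
  (v26,v30,v27) [-+-] → (0.6757, -0.977941, -1.7313)–(0.6757, -1.16473, -1.47421)  len=0.3178
  (v27,v30,v31) [-++] → (0.6757, -1.16473, -1.47421)–(0.6757, -1.75537, -0.6613)  len=1.0048
  (v27,v31,v28) [-+-] → (0.6757, -1.75537, -0.6613)–(0.6757, -1.75537, 0.0403002)  len=0.7016
  (v28,v31,v32) [-++] → (0.6757, -1.75537, 0.0403002)–(0.6757, -1.75537, 0.6613)  len=0.6210
  (v28,v32,v29) [-+-] → (0.6757, -1.75537, 0.6613)–(0.6757, -1.34298, 1.2289)  len=0.7016
  (v29,v32,v33) [-++] → (0.6757, -1.34298, 1.2289)–(0.6757, -0.977941, 1.7313)  len=0.6210
  (v29,v33,v5) [-+-] → (0.6757, -0.977941, 1.7313)–(0.6757, -0.6757, 1.8295)  len=0.3178
  (v30,v0,v1) [+-+] → (0.6757, -0.6757, -1.8295)–(0.6757, 0, -1.92046)  len=0.6818
  (v33,v4,v5) [++-] → (0.6757, 0, 1.92046)–(0.6757, -0.6757, 1.8295)  len=0.6818

Chained into 1 loop(s):
  loop 1: 20 segments, perimeter = 11.9340
Total perimeter = 11.934

loops=1 perimeter=11.934


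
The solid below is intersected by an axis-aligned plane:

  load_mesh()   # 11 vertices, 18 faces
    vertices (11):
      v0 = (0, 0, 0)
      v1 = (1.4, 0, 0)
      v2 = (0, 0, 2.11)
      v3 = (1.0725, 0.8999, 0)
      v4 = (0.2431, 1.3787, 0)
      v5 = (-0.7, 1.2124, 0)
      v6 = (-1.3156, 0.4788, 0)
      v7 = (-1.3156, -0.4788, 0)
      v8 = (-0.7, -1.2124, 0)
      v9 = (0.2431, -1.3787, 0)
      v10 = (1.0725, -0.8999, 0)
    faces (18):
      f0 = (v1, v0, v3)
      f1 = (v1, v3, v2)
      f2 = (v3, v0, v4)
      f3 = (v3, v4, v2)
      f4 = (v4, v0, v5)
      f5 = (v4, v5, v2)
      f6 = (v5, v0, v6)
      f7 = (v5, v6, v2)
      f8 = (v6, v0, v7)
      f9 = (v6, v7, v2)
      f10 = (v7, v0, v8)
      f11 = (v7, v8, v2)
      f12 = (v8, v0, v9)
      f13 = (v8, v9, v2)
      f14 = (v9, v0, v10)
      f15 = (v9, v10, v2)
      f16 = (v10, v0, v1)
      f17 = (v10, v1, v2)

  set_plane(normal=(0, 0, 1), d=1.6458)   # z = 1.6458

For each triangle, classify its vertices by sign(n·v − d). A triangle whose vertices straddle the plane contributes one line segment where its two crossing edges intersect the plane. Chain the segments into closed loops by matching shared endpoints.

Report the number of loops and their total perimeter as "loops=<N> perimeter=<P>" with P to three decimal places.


loops=1 perimeter=1.896

Straddling triangles (9 of 18):
  (v1,v3,v2) [--+] → (0.23595, 0.197978, 1.6458)–(0.308, 0, 1.6458)  len=0.2107
  (v3,v4,v2) [--+] → (0.053482, 0.303314, 1.6458)–(0.23595, 0.197978, 1.6458)  len=0.2107
  (v4,v5,v2) [--+] → (-0.154, 0.266728, 1.6458)–(0.053482, 0.303314, 1.6458)  len=0.2107
  (v5,v6,v2) [--+] → (-0.289432, 0.105336, 1.6458)–(-0.154, 0.266728, 1.6458)  len=0.2107
  (v6,v7,v2) [--+] → (-0.289432, -0.105336, 1.6458)–(-0.289432, 0.105336, 1.6458)  len=0.2107
  (v7,v8,v2) [--+] → (-0.154, -0.266728, 1.6458)–(-0.289432, -0.105336, 1.6458)  len=0.2107
  (v8,v9,v2) [--+] → (0.053482, -0.303314, 1.6458)–(-0.154, -0.266728, 1.6458)  len=0.2107
  (v9,v10,v2) [--+] → (0.23595, -0.197978, 1.6458)–(0.053482, -0.303314, 1.6458)  len=0.2107
  (v10,v1,v2) [--+] → (0.308, 0, 1.6458)–(0.23595, -0.197978, 1.6458)  len=0.2107

Chained into 1 loop(s):
  loop 1: 9 segments, perimeter = 1.8962
Total perimeter = 1.896


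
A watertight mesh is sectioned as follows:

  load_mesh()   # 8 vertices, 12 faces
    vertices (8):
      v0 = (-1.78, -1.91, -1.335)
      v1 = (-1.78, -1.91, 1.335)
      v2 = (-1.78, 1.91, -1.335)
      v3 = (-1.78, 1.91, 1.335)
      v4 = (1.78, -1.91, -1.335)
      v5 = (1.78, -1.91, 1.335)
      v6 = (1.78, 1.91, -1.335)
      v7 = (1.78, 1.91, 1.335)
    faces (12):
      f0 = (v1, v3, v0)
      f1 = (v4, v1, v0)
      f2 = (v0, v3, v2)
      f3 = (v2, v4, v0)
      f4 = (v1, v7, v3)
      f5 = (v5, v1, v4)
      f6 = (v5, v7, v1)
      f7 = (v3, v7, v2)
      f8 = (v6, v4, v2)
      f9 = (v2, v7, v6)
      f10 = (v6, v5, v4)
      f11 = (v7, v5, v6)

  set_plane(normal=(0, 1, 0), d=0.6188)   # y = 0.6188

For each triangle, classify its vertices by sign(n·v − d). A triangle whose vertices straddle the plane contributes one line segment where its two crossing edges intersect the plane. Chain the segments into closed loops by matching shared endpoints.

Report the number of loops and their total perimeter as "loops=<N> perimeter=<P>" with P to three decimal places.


loops=1 perimeter=12.460

Straddling triangles (8 of 12):
  (v1,v3,v0) [-+-] → (-1.78, 0.6188, 1.335)–(-1.78, 0.6188, 0.432512)  len=0.9025
  (v0,v3,v2) [-++] → (-1.78, 0.6188, 0.432512)–(-1.78, 0.6188, -1.335)  len=1.7675
  (v2,v4,v0) [+--] → (-0.576683, 0.6188, -1.335)–(-1.78, 0.6188, -1.335)  len=1.2033
  (v1,v7,v3) [-++] → (0.576683, 0.6188, 1.335)–(-1.78, 0.6188, 1.335)  len=2.3567
  (v5,v7,v1) [-+-] → (1.78, 0.6188, 1.335)–(0.576683, 0.6188, 1.335)  len=1.2033
  (v6,v4,v2) [+-+] → (1.78, 0.6188, -1.335)–(-0.576683, 0.6188, -1.335)  len=2.3567
  (v6,v5,v4) [+--] → (1.78, 0.6188, -0.432512)–(1.78, 0.6188, -1.335)  len=0.9025
  (v7,v5,v6) [+-+] → (1.78, 0.6188, 1.335)–(1.78, 0.6188, -0.432512)  len=1.7675

Chained into 1 loop(s):
  loop 1: 8 segments, perimeter = 12.4600
Total perimeter = 12.460


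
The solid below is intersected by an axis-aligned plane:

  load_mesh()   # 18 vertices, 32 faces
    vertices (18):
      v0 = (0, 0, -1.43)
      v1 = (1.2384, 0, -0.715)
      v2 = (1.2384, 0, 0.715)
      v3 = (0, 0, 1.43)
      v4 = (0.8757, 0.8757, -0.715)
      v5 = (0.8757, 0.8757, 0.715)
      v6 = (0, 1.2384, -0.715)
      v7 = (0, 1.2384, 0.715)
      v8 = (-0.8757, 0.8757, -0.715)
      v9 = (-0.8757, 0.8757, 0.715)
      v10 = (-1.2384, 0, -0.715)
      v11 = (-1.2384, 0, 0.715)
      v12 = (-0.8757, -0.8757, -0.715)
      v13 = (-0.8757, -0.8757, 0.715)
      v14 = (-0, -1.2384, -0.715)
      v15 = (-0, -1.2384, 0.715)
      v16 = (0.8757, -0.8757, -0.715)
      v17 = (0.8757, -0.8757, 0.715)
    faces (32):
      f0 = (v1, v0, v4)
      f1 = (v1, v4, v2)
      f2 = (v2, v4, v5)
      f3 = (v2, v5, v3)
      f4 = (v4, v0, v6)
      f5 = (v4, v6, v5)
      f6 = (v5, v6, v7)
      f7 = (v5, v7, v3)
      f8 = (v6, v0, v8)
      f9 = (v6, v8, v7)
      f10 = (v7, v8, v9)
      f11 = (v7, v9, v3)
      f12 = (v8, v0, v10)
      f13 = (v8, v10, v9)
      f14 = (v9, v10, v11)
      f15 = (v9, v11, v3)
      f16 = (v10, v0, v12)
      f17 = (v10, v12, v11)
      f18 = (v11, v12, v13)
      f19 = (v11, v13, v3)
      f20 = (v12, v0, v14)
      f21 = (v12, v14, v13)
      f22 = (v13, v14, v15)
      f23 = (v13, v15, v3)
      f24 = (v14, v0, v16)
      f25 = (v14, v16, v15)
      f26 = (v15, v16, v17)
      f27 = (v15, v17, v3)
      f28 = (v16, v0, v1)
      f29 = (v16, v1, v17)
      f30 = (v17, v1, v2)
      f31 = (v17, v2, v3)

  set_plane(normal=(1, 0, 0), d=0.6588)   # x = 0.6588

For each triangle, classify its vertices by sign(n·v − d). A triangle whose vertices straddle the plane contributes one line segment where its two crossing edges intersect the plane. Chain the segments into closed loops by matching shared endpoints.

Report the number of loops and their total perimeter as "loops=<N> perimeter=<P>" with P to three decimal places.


Straddling triangles (12 of 32):
  (v1,v0,v4) [+-+] → (0.6588, 0, -1.04964)–(0.6588, 0.6588, -0.892097)  len=0.6774
  (v2,v5,v3) [++-] → (0.6588, 0.6588, 0.892097)–(0.6588, 0, 1.04964)  len=0.6774
  (v4,v0,v6) [+--] → (0.6588, 0.6588, -0.892097)–(0.6588, 0.965536, -0.715)  len=0.3542
  (v4,v6,v5) [+-+] → (0.6588, 0.965536, -0.715)–(0.6588, 0.965536, 0.360807)  len=1.0758
  (v5,v6,v7) [+--] → (0.6588, 0.965536, 0.360807)–(0.6588, 0.965536, 0.715)  len=0.3542
  (v5,v7,v3) [+--] → (0.6588, 0.965536, 0.715)–(0.6588, 0.6588, 0.892097)  len=0.3542
  (v14,v0,v16) [--+] → (0.6588, -0.6588, -0.892097)–(0.6588, -0.965536, -0.715)  len=0.3542
  (v14,v16,v15) [-+-] → (0.6588, -0.965536, -0.715)–(0.6588, -0.965536, -0.360807)  len=0.3542
  (v15,v16,v17) [-++] → (0.6588, -0.965536, -0.360807)–(0.6588, -0.965536, 0.715)  len=1.0758
  (v15,v17,v3) [-+-] → (0.6588, -0.965536, 0.715)–(0.6588, -0.6588, 0.892097)  len=0.3542
  (v16,v0,v1) [+-+] → (0.6588, -0.6588, -0.892097)–(0.6588, 0, -1.04964)  len=0.6774
  (v17,v2,v3) [++-] → (0.6588, 0, 1.04964)–(0.6588, -0.6588, 0.892097)  len=0.6774

Chained into 1 loop(s):
  loop 1: 12 segments, perimeter = 6.9863
Total perimeter = 6.986

loops=1 perimeter=6.986


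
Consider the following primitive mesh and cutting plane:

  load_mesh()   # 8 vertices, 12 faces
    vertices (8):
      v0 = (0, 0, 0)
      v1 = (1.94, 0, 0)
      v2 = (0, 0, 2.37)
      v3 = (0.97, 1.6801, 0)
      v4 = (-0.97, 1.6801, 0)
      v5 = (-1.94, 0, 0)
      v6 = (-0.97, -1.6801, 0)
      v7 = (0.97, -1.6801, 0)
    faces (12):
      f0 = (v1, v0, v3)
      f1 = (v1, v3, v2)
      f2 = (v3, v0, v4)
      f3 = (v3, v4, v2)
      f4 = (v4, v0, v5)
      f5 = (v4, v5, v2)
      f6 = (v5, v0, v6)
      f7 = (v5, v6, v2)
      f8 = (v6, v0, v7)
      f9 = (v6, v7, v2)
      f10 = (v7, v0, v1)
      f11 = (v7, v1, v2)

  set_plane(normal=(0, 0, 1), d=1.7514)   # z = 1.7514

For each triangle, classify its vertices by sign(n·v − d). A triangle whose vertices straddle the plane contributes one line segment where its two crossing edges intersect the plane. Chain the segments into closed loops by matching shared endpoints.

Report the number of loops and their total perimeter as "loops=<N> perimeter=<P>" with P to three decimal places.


Straddling triangles (6 of 12):
  (v1,v3,v2) [--+] → (0.253182, 0.438527, 1.7514)–(0.506365, 0, 1.7514)  len=0.5064
  (v3,v4,v2) [--+] → (-0.253182, 0.438527, 1.7514)–(0.253182, 0.438527, 1.7514)  len=0.5064
  (v4,v5,v2) [--+] → (-0.506365, 0, 1.7514)–(-0.253182, 0.438527, 1.7514)  len=0.5064
  (v5,v6,v2) [--+] → (-0.253182, -0.438527, 1.7514)–(-0.506365, 0, 1.7514)  len=0.5064
  (v6,v7,v2) [--+] → (0.253182, -0.438527, 1.7514)–(-0.253182, -0.438527, 1.7514)  len=0.5064
  (v7,v1,v2) [--+] → (0.506365, 0, 1.7514)–(0.253182, -0.438527, 1.7514)  len=0.5064

Chained into 1 loop(s):
  loop 1: 6 segments, perimeter = 3.0382
Total perimeter = 3.038

loops=1 perimeter=3.038


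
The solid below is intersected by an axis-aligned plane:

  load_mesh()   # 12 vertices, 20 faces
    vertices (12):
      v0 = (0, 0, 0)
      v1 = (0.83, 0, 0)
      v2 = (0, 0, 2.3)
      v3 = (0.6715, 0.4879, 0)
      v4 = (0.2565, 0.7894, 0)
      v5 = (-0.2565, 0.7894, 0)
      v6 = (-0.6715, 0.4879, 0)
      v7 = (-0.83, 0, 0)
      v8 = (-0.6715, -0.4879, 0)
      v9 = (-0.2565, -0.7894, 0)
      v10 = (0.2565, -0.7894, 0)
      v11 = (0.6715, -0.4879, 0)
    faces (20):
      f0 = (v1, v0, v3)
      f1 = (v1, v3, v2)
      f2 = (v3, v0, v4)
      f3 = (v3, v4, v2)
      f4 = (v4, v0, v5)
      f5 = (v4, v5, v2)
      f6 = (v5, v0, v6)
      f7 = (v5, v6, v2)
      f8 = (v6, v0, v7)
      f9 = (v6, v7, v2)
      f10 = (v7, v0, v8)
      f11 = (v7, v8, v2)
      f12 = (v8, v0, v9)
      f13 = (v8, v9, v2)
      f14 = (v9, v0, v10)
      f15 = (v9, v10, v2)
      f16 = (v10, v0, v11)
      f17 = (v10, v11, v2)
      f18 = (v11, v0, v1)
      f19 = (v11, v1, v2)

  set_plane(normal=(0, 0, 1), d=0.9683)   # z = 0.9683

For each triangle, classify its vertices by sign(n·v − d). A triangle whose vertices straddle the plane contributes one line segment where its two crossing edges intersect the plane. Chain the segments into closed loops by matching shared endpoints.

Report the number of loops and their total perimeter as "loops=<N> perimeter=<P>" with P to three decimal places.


loops=1 perimeter=2.970

Straddling triangles (10 of 20):
  (v1,v3,v2) [--+] → (0.388798, 0.282494, 0.9683)–(0.48057, 0, 0.9683)  len=0.2970
  (v3,v4,v2) [--+] → (0.148513, 0.457063, 0.9683)–(0.388798, 0.282494, 0.9683)  len=0.2970
  (v4,v5,v2) [--+] → (-0.148513, 0.457063, 0.9683)–(0.148513, 0.457063, 0.9683)  len=0.2970
  (v5,v6,v2) [--+] → (-0.388798, 0.282494, 0.9683)–(-0.148513, 0.457063, 0.9683)  len=0.2970
  (v6,v7,v2) [--+] → (-0.48057, 0, 0.9683)–(-0.388798, 0.282494, 0.9683)  len=0.2970
  (v7,v8,v2) [--+] → (-0.388798, -0.282494, 0.9683)–(-0.48057, 0, 0.9683)  len=0.2970
  (v8,v9,v2) [--+] → (-0.148513, -0.457063, 0.9683)–(-0.388798, -0.282494, 0.9683)  len=0.2970
  (v9,v10,v2) [--+] → (0.148513, -0.457063, 0.9683)–(-0.148513, -0.457063, 0.9683)  len=0.2970
  (v10,v11,v2) [--+] → (0.388798, -0.282494, 0.9683)–(0.148513, -0.457063, 0.9683)  len=0.2970
  (v11,v1,v2) [--+] → (0.48057, 0, 0.9683)–(0.388798, -0.282494, 0.9683)  len=0.2970

Chained into 1 loop(s):
  loop 1: 10 segments, perimeter = 2.9702
Total perimeter = 2.970


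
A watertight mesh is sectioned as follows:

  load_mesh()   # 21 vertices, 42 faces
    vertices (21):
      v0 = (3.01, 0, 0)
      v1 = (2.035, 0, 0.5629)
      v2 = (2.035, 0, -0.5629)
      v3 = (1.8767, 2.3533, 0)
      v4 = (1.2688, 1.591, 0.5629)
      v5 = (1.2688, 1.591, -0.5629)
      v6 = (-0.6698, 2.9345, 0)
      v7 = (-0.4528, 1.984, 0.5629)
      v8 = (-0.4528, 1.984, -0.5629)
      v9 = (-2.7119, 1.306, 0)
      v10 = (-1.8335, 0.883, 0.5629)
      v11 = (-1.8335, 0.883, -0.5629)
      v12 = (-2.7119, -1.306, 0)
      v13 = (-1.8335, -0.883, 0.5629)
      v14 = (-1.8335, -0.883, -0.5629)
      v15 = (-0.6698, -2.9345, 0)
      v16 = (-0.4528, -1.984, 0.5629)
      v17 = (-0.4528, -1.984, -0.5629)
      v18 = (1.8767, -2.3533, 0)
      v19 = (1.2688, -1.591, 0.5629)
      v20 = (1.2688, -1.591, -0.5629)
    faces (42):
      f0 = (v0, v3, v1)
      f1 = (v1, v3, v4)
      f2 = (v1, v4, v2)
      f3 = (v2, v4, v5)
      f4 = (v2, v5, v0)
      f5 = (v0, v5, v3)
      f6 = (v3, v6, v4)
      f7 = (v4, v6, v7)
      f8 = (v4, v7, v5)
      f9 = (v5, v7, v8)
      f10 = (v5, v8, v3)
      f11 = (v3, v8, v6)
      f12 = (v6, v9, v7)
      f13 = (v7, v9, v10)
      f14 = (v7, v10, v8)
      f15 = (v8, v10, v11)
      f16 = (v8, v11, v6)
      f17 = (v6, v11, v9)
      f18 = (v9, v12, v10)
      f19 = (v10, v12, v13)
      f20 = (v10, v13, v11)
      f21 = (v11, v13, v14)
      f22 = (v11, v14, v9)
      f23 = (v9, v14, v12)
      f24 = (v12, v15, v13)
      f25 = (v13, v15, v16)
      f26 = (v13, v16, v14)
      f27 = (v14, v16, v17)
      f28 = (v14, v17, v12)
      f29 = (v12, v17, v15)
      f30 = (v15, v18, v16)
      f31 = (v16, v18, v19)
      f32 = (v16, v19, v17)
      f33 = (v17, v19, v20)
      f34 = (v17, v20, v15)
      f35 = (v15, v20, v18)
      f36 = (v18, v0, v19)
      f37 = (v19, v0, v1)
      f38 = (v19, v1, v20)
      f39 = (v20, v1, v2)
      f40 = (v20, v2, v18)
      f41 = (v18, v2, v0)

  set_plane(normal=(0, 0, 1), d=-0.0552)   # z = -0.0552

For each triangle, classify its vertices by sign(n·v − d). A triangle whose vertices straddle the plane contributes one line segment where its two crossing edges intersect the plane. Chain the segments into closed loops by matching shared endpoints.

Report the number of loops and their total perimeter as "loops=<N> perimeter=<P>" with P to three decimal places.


Straddling triangles (28 of 42):
  (v1,v4,v2) [++-] → (1.68947, 0.71749, -0.0552)–(2.035, 0, -0.0552)  len=0.7964
  (v2,v4,v5) [-+-] → (1.68947, 0.71749, -0.0552)–(1.2688, 1.591, -0.0552)  len=0.9695
  (v2,v5,v0) [--+] → (2.83925, 0.156019, -0.0552)–(2.91439, 0, -0.0552)  len=0.1732
  (v0,v5,v3) [+-+] → (2.83925, 0.156019, -0.0552)–(1.81709, 2.27855, -0.0552)  len=2.3558
  (v4,v7,v5) [++-] → (0.492413, 1.76823, -0.0552)–(1.2688, 1.591, -0.0552)  len=0.7964
  (v5,v7,v8) [-+-] → (0.492413, 1.76823, -0.0552)–(-0.4528, 1.984, -0.0552)  len=0.9695
  (v5,v8,v3) [--+] → (1.64826, 2.31709, -0.0552)–(1.81709, 2.27855, -0.0552)  len=0.1732
  (v3,v8,v6) [+-+] → (1.64826, 2.31709, -0.0552)–(-0.64852, 2.84129, -0.0552)  len=2.3558
  (v7,v10,v8) [++-] → (-1.07545, 1.48748, -0.0552)–(-0.4528, 1.984, -0.0552)  len=0.7964
  (v8,v10,v11) [-+-] → (-1.07545, 1.48748, -0.0552)–(-1.8335, 0.883, -0.0552)  len=0.9696
  (v8,v11,v6) [--+] → (-0.783917, 2.73332, -0.0552)–(-0.64852, 2.84129, -0.0552)  len=0.1732
  (v6,v11,v9) [+-+] → (-0.783917, 2.73332, -0.0552)–(-2.62576, 1.26452, -0.0552)  len=2.3558
  (v10,v13,v11) [++-] → (-1.8335, 0.0865902, -0.0552)–(-1.8335, 0.883, -0.0552)  len=0.7964
  (v11,v13,v14) [-+-] → (-1.8335, 0.0865902, -0.0552)–(-1.8335, -0.883, -0.0552)  len=0.9696
  (v11,v14,v9) [--+] → (-2.62576, 1.09134, -0.0552)–(-2.62576, 1.26452, -0.0552)  len=0.1732
  (v9,v14,v12) [+-+] → (-2.62576, 1.09134, -0.0552)–(-2.62576, -1.26452, -0.0552)  len=2.3559
  (v13,v16,v14) [++-] → (-1.21085, -1.37952, -0.0552)–(-1.8335, -0.883, -0.0552)  len=0.7964
  (v14,v16,v17) [-+-] → (-1.21085, -1.37952, -0.0552)–(-0.4528, -1.984, -0.0552)  len=0.9696
  (v14,v17,v12) [--+] → (-2.49036, -1.37249, -0.0552)–(-2.62576, -1.26452, -0.0552)  len=0.1732
  (v12,v17,v15) [+-+] → (-2.49036, -1.37249, -0.0552)–(-0.64852, -2.84129, -0.0552)  len=2.3558
  (v16,v19,v17) [++-] → (0.323587, -1.80677, -0.0552)–(-0.4528, -1.984, -0.0552)  len=0.7964
  (v17,v19,v20) [-+-] → (0.323587, -1.80677, -0.0552)–(1.2688, -1.591, -0.0552)  len=0.9695
  (v17,v20,v15) [--+] → (-0.479694, -2.80275, -0.0552)–(-0.64852, -2.84129, -0.0552)  len=0.1732
  (v15,v20,v18) [+-+] → (-0.479694, -2.80275, -0.0552)–(1.81709, -2.27855, -0.0552)  len=2.3558
  (v19,v1,v20) [++-] → (1.61433, -0.87351, -0.0552)–(1.2688, -1.591, -0.0552)  len=0.7964
  (v20,v1,v2) [-+-] → (1.61433, -0.87351, -0.0552)–(2.035, 0, -0.0552)  len=0.9695
  (v20,v2,v18) [--+] → (1.89222, -2.12253, -0.0552)–(1.81709, -2.27855, -0.0552)  len=0.1732
  (v18,v2,v0) [+-+] → (1.89222, -2.12253, -0.0552)–(2.91439, 0, -0.0552)  len=2.3558

Chained into 2 loop(s):
  loop 1: 14 segments, perimeter = 12.3614
  loop 2: 14 segments, perimeter = 17.7030
Total perimeter = 30.064

loops=2 perimeter=30.064


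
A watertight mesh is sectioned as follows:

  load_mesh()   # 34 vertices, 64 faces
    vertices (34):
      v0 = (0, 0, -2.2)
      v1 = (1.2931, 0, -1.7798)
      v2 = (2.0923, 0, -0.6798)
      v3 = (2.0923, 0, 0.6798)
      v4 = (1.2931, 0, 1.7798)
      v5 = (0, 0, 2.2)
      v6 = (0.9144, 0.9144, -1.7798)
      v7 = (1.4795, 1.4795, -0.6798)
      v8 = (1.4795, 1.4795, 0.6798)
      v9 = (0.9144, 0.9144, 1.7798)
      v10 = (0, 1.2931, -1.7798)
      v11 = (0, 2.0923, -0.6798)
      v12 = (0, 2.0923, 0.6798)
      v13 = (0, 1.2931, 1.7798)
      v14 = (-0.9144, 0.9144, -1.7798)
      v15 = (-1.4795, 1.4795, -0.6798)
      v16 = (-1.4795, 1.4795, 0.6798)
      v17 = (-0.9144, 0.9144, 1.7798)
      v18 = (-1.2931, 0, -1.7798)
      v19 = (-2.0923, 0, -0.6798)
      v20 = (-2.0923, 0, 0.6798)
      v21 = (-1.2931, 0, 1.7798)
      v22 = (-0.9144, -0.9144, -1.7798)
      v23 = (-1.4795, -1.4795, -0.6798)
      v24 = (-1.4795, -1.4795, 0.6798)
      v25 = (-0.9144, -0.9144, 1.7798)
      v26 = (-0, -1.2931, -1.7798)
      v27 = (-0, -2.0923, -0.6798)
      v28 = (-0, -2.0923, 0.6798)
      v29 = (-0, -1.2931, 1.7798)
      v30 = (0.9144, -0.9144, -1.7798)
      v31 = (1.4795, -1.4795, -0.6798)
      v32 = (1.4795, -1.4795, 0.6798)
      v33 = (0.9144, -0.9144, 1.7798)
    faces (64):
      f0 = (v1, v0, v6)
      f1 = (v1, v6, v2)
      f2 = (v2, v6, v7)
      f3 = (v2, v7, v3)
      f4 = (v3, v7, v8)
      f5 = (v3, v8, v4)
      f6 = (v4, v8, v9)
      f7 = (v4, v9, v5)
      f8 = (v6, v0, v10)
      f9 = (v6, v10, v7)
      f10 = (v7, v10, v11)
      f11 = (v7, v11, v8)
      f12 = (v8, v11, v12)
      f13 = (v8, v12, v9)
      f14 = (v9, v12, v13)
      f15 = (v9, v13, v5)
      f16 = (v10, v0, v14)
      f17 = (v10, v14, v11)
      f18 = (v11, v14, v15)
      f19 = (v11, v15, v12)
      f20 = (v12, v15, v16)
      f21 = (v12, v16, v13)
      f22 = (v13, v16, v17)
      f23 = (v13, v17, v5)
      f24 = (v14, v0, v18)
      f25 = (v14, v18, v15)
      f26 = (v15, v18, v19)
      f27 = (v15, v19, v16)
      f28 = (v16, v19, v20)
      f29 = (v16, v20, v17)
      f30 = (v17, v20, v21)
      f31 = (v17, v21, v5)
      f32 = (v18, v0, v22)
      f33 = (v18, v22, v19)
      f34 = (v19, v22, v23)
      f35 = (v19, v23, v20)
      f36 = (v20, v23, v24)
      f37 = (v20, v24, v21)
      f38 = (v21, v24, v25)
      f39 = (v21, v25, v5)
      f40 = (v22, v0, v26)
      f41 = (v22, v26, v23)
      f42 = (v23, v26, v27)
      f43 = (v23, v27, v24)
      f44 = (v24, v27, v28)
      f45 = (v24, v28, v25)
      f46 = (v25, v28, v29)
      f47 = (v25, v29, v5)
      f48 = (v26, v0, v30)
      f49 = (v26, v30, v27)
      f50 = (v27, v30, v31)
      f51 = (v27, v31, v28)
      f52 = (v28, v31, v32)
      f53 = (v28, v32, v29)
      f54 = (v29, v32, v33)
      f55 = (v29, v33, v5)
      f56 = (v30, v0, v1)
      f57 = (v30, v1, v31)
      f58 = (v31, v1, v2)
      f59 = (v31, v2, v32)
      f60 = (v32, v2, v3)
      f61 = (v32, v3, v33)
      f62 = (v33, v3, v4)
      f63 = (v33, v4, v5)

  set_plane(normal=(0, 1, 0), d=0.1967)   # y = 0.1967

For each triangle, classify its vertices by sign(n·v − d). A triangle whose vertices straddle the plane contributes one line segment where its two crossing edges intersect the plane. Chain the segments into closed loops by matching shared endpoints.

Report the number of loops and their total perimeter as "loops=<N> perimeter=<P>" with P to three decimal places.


loops=1 perimeter=13.220

Straddling triangles (20 of 64):
  (v1,v0,v6) [--+] → (0.1967, 0.1967, -2.10961)–(1.21164, 0.1967, -1.7798)  len=1.0672
  (v1,v6,v2) [-+-] → (1.21164, 0.1967, -1.7798)–(1.83892, 0.1967, -0.916425)  len=1.0672
  (v2,v6,v7) [-++] → (1.83892, 0.1967, -0.916425)–(2.01083, 0.1967, -0.6798)  len=0.2925
  (v2,v7,v3) [-+-] → (2.01083, 0.1967, -0.6798)–(2.01083, 0.1967, 0.499041)  len=1.1788
  (v3,v7,v8) [-++] → (2.01083, 0.1967, 0.499041)–(2.01083, 0.1967, 0.6798)  len=0.1808
  (v3,v8,v4) [-+-] → (2.01083, 0.1967, 0.6798)–(1.31788, 0.1967, 1.63355)  len=1.1789
  (v4,v8,v9) [-++] → (1.31788, 0.1967, 1.63355)–(1.21164, 0.1967, 1.7798)  len=0.1808
  (v4,v9,v5) [-+-] → (1.21164, 0.1967, 1.7798)–(0.1967, 0.1967, 2.10961)  len=1.0672
  (v6,v0,v10) [+-+] → (0.1967, 0.1967, -2.10961)–(0, 0.1967, -2.13608)  len=0.1985
  (v9,v13,v5) [++-] → (0, 0.1967, 2.13608)–(0.1967, 0.1967, 2.10961)  len=0.1985
  (v10,v0,v14) [+-+] → (0, 0.1967, -2.13608)–(-0.1967, 0.1967, -2.10961)  len=0.1985
  (v13,v17,v5) [++-] → (-0.1967, 0.1967, 2.10961)–(0, 0.1967, 2.13608)  len=0.1985
  (v14,v0,v18) [+--] → (-0.1967, 0.1967, -2.10961)–(-1.21164, 0.1967, -1.7798)  len=1.0672
  (v14,v18,v15) [+-+] → (-1.21164, 0.1967, -1.7798)–(-1.31788, 0.1967, -1.63355)  len=0.1808
  (v15,v18,v19) [+--] → (-1.31788, 0.1967, -1.63355)–(-2.01083, 0.1967, -0.6798)  len=1.1789
  (v15,v19,v16) [+-+] → (-2.01083, 0.1967, -0.6798)–(-2.01083, 0.1967, -0.499041)  len=0.1808
  (v16,v19,v20) [+--] → (-2.01083, 0.1967, -0.499041)–(-2.01083, 0.1967, 0.6798)  len=1.1788
  (v16,v20,v17) [+-+] → (-2.01083, 0.1967, 0.6798)–(-1.83892, 0.1967, 0.916425)  len=0.2925
  (v17,v20,v21) [+--] → (-1.83892, 0.1967, 0.916425)–(-1.21164, 0.1967, 1.7798)  len=1.0672
  (v17,v21,v5) [+--] → (-1.21164, 0.1967, 1.7798)–(-0.1967, 0.1967, 2.10961)  len=1.0672

Chained into 1 loop(s):
  loop 1: 20 segments, perimeter = 13.2205
Total perimeter = 13.220
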